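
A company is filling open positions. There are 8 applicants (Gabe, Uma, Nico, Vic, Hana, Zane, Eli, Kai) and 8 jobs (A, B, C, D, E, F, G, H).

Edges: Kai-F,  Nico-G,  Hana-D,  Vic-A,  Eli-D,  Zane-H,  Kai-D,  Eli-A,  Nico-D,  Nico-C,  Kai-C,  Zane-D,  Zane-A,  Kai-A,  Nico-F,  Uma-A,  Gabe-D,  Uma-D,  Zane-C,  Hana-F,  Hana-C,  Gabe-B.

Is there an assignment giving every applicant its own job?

No

The set {Uma, Vic, Eli} has only 2 neighbours ({A, D}), so by Hall's theorem at most 7 of the 8 applicants can be matched.
Hence no matching covers every applicant.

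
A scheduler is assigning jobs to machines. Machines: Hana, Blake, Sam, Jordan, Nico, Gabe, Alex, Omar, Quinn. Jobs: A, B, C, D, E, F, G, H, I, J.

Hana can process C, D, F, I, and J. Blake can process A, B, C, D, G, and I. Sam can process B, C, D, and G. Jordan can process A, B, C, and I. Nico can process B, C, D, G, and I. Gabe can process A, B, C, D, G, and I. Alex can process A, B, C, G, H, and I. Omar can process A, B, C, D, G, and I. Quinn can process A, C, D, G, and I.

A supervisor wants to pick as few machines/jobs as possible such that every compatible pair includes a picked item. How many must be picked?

The 8 edges Hana–J, Blake–B, Sam–C, Jordan–I, Nico–D, Gabe–A, Alex–H, Omar–G form a matching, so any vertex cover needs at least 8 vertices (one per matched edge).
Conversely {Hana, Alex, A, B, C, D, G, I} meets every edge and has exactly 8 vertices, so 8 is optimal.

8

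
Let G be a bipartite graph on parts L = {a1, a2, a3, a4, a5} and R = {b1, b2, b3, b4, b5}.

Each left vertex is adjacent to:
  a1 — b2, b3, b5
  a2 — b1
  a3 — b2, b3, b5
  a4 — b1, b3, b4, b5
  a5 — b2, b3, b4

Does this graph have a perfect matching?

Yes

For example, pair a1–b5, a2–b1, a3–b2, a4–b4, a5–b3.
All 5 left vertices are covered.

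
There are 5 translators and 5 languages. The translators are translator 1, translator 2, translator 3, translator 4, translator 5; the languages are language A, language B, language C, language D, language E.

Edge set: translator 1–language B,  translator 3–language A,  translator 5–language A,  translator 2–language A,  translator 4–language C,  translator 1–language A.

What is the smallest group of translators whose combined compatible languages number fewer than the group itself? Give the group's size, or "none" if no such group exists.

Take S = {translator 2, translator 3}. Its neighbourhood is {language A}, so |N(S)| = 1 < |S| = 2.
No single vertex violates Hall's condition since each has at least one neighbour, so 2 is the minimum.

2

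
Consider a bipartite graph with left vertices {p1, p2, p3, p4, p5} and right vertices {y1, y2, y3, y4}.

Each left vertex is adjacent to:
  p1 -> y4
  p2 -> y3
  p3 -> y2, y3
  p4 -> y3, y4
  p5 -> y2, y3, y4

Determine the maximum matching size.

3

One maximum matching: p1–y4, p2–y3, p3–y2.
The set {p1, p2, p3, p4, p5} has only 3 neighbours ({y2, y3, y4}), so by Hall's theorem at most 3 of the 5 left vertices can be matched.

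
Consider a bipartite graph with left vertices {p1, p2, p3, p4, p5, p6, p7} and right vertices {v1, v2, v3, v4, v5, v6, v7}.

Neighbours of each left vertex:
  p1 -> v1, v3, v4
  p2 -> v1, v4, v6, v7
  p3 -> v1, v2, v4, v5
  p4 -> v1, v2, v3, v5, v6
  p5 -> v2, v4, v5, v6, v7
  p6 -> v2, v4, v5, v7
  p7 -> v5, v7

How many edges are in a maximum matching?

7

For example, pair p1→v1, p2→v6, p3→v5, p4→v3, p5→v2, p6→v4, p7→v7.
All 7 left vertices are matched, so no larger matching exists.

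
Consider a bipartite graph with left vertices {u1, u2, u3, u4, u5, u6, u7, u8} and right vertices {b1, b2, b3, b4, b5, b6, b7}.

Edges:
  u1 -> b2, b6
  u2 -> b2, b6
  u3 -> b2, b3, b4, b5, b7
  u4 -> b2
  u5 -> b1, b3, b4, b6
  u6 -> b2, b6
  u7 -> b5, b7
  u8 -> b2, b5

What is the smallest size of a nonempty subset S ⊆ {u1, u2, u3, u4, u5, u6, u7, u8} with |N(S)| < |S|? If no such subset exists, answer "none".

3

Take S = {u1, u2, u4}. Its neighbourhood is {b2, b6}, so |N(S)| = 2 < |S| = 3.
Every subset of size less than 3 has at least as many neighbours as members, so 3 is the minimum.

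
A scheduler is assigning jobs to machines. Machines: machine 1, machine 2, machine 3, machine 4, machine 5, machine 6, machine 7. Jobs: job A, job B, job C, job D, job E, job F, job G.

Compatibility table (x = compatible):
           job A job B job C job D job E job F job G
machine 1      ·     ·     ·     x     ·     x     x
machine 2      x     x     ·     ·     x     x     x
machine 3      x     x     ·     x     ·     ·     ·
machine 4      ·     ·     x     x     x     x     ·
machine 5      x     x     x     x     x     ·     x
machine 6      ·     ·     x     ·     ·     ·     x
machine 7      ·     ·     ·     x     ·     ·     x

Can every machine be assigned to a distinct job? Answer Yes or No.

Yes

For example, pair machine 1→job F, machine 2→job E, machine 3→job A, machine 4→job D, machine 5→job B, machine 6→job C, machine 7→job G.
Every machine is matched, so this is a perfect matching.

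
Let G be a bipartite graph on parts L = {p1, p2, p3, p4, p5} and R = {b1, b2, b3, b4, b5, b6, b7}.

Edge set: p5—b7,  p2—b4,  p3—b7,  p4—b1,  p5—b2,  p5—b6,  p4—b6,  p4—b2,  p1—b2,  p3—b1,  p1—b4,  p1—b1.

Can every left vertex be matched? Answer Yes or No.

Yes

A valid assignment of size 5: p1→b1, p2→b4, p3→b7, p4→b2, p5→b6.
All 5 left vertices are covered.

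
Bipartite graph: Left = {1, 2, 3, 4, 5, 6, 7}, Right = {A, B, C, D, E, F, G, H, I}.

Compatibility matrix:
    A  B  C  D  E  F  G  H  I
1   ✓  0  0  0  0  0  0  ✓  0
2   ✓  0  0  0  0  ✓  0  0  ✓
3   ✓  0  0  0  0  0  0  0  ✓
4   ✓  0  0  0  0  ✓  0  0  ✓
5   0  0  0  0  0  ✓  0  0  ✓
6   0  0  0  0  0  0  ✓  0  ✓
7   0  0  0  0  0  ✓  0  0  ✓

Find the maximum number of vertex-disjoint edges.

For example, pair 1–H, 2–A, 3–I, 4–F, 6–G.
The set {2, 3, 4, 5, 7} has only 3 neighbours ({A, F, I}), so by Hall's theorem at most 5 of the 7 left vertices can be matched.

5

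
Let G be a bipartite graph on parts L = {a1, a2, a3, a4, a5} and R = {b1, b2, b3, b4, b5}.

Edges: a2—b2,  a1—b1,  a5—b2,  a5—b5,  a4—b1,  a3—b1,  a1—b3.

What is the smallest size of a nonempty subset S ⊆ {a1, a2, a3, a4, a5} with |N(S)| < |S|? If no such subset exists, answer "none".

2

Take S = {a3, a4}. Its neighbourhood is {b1}, so |N(S)| = 1 < |S| = 2.
No single vertex violates Hall's condition since each has at least one neighbour, so 2 is the minimum.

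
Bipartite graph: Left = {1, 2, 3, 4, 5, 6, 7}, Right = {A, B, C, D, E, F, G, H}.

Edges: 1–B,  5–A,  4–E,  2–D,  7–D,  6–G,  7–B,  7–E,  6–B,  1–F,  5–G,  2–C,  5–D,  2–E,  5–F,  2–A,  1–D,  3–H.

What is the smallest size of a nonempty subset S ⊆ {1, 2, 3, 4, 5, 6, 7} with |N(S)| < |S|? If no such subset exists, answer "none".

none

A matching saturating every left vertex exists, for instance 1→F, 2→C, 3→H, 4→E, 5→D, 6→G, 7→B.
By Hall's marriage theorem, this means |N(S)| ≥ |S| for every subset S, so no violating subset exists.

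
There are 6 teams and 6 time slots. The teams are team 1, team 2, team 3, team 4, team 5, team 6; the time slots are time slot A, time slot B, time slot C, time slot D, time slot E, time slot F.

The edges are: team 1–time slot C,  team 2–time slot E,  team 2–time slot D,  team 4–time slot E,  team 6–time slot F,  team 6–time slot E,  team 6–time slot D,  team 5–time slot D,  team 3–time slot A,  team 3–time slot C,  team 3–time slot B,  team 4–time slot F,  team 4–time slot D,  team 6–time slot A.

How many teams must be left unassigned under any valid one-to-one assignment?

A valid assignment of size 6: team 1→time slot C, team 2→time slot E, team 3→time slot B, team 4→time slot F, team 5→time slot D, team 6→time slot A.
This saturates every team, so 6 is the maximum.
That matches 6 of the 6, leaving 0 unmatched; no matching can do better.

0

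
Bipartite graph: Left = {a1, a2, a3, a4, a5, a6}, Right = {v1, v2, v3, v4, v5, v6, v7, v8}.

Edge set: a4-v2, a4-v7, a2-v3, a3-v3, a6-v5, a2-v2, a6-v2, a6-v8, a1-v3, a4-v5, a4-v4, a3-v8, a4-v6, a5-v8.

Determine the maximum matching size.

A valid assignment of size 5: a1–v3, a2–v2, a3–v8, a4–v6, a6–v5.
The set {a1, a3, a5} has only 2 neighbours ({v3, v8}), so by Hall's theorem at most 5 of the 6 left vertices can be matched.

5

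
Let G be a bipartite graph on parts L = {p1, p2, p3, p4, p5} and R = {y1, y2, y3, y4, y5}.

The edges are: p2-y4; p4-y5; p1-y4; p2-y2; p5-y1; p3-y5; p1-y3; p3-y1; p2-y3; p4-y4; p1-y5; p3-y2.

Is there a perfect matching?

For example, pair p1→y4, p2→y3, p3→y2, p4→y5, p5→y1.
Every left vertex is matched, so this is a perfect matching.

Yes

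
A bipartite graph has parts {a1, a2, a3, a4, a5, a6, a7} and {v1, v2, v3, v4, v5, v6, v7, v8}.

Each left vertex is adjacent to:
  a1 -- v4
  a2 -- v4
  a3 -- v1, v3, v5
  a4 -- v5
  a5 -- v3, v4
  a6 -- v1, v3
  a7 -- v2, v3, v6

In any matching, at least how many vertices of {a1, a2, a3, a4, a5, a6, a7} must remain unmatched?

One maximum matching: a1-v4, a3-v1, a4-v5, a5-v3, a7-v2.
The set {a1, a2, a3, a4, a5, a6} has only 4 neighbours ({v1, v3, v4, v5}), so by Hall's theorem at most 5 of the 7 left vertices can be matched.
That matches 5 of the 7, leaving 2 unmatched; no matching can do better.

2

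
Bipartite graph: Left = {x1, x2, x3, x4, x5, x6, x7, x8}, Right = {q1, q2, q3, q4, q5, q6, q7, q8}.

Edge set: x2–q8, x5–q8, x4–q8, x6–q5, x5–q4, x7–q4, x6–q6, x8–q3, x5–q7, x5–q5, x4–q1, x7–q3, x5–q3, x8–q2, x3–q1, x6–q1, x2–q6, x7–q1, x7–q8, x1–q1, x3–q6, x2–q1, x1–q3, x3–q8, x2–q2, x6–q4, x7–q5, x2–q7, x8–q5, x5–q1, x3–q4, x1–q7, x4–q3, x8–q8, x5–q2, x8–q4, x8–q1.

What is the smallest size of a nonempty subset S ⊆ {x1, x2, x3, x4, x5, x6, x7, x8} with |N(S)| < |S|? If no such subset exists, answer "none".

none

A matching saturating every left vertex exists, for instance x1→q7, x2→q6, x3→q8, x4→q3, x5→q2, x6→q5, x7→q1, x8→q4.
By Hall's marriage theorem, this means |N(S)| ≥ |S| for every subset S, so no violating subset exists.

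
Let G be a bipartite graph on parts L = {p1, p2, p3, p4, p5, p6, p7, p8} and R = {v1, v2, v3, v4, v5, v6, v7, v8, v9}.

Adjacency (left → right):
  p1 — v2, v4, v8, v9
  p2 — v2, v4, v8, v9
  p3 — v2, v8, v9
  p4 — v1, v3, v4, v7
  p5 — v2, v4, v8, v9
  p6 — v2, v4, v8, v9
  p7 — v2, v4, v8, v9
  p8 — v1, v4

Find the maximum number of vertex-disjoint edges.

A valid assignment of size 6: p1-v4, p2-v8, p3-v9, p4-v7, p5-v2, p8-v1.
The set {p1, p2, p3, p5, p6, p7} has only 4 neighbours ({v2, v4, v8, v9}), so by Hall's theorem at most 6 of the 8 left vertices can be matched.

6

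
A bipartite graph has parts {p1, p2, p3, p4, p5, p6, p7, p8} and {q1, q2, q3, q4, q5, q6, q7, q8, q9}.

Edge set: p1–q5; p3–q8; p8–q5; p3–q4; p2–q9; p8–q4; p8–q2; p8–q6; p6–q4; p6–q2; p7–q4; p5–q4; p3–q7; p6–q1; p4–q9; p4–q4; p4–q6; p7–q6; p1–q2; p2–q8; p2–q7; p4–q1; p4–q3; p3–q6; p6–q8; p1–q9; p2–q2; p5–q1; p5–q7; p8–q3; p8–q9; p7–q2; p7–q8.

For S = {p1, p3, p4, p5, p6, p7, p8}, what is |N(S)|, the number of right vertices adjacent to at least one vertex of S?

9

The union of neighbours of {p1, p3, p4, p5, p6, p7, p8} is {q1, q2, q3, q4, q5, q6, q7, q8, q9}, which has 9 elements.
Since |N(S)| = 9 ≥ |S| = 7, Hall's condition holds for this subset.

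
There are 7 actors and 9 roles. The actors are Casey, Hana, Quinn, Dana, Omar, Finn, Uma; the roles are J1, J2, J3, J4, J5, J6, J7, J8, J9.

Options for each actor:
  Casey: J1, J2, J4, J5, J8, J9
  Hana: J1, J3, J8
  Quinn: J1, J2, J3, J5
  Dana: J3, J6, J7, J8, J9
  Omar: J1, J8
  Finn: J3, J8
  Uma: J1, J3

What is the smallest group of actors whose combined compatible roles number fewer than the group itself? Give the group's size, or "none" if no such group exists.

Take S = {Hana, Omar, Finn, Uma}. Its neighbourhood is {J1, J3, J8}, so |N(S)| = 3 < |S| = 4.
Every subset of size less than 4 has at least as many neighbours as members, so 4 is the minimum.

4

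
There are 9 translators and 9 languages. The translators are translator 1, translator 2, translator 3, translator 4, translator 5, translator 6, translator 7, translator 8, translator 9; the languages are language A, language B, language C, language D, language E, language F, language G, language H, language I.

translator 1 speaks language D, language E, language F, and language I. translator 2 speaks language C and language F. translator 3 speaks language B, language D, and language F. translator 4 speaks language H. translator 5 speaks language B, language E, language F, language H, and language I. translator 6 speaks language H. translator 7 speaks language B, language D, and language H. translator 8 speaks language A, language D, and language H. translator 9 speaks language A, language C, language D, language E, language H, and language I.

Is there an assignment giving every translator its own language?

No

The set {translator 4, translator 6} has only 1 neighbour ({language H}), so by Hall's theorem at most 8 of the 9 translators can be matched.
Hence no matching covers every translator.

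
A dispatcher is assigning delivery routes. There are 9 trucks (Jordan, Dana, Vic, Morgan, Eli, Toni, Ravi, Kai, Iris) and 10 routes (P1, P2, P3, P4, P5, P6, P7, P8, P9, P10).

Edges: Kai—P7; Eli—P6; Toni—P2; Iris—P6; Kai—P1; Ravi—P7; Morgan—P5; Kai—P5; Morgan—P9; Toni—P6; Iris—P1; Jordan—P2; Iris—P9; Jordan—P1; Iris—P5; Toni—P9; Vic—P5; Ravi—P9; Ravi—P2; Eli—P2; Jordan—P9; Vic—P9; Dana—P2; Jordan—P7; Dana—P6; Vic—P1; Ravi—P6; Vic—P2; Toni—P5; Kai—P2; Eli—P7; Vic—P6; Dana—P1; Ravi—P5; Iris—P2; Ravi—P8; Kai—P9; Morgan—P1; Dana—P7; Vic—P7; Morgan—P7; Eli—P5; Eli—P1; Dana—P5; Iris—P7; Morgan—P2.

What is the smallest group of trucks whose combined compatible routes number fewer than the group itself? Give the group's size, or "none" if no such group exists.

7

Take S = {Jordan, Dana, Vic, Morgan, Eli, Toni, Kai}. Its neighbourhood is {P1, P2, P5, P6, P7, P9}, so |N(S)| = 6 < |S| = 7.
Every subset of size less than 7 has at least as many neighbours as members, so 7 is the minimum.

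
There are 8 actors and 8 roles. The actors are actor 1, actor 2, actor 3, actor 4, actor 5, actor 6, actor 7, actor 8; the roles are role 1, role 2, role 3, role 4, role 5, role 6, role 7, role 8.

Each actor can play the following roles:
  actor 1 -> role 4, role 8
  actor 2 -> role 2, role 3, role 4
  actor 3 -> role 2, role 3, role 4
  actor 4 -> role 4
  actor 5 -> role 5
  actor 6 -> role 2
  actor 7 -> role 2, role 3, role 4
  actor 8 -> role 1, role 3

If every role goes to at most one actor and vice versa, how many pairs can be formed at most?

6

One maximum matching: actor 1–role 8, actor 2–role 2, actor 3–role 3, actor 4–role 4, actor 5–role 5, actor 8–role 1.
The set {actor 2, actor 3, actor 4, actor 6, actor 7} has only 3 neighbours ({role 2, role 3, role 4}), so by Hall's theorem at most 6 of the 8 actors can be matched.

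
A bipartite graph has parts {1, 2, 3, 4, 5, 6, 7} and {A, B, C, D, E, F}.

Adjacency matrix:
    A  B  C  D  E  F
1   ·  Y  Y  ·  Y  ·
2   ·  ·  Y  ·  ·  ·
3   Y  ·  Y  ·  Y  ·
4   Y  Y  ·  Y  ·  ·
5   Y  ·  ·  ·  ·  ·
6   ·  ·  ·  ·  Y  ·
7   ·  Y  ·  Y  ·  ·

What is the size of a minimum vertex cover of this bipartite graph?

A maximum matching has 5 edges (e.g. 1–B, 2–C, 3–E, 4–D, 5–A).
By König's theorem the minimum vertex cover has the same size. One such cover is {A, B, C, D, E}.

5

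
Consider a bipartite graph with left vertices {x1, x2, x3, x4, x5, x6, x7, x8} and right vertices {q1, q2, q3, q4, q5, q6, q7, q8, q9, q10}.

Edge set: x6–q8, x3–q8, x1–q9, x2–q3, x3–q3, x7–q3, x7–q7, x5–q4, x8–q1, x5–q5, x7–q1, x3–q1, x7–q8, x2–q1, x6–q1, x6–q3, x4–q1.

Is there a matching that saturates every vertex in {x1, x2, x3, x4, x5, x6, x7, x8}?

No

The set {x2, x3, x4, x6, x8} has only 3 neighbours ({q1, q3, q8}), so by Hall's theorem at most 6 of the 8 left vertices can be matched.
Hence no matching covers every left vertex.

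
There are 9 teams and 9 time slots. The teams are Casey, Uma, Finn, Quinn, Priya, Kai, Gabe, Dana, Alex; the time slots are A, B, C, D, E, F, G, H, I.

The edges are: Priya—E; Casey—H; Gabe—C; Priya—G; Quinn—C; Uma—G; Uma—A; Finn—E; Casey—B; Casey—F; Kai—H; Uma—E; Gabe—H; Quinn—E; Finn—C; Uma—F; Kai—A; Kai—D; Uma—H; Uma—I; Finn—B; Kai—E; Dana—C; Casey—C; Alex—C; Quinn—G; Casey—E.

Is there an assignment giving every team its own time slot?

The set {Dana, Alex} has only 1 neighbour ({C}), so by Hall's theorem at most 8 of the 9 teams can be matched.
Hence no matching covers every team.

No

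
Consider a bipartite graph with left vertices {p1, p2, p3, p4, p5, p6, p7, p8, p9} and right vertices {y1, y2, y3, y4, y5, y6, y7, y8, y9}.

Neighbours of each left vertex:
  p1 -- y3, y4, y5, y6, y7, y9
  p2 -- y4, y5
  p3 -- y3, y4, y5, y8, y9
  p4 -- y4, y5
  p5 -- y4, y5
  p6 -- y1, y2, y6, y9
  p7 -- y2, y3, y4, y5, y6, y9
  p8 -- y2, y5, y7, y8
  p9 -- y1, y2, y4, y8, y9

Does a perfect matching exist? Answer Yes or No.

No

The set {p2, p4, p5} has only 2 neighbours ({y4, y5}), so by Hall's theorem at most 8 of the 9 left vertices can be matched.
Hence no matching covers every left vertex.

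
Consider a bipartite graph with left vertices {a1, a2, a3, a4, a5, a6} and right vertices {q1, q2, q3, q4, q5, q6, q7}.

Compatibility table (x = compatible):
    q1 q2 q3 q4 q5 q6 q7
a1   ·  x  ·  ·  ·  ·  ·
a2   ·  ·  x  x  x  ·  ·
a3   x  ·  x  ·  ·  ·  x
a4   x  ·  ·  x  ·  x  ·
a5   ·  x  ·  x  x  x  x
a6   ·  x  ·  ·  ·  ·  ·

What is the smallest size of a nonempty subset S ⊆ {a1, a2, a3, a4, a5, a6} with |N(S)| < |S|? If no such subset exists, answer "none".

Take S = {a1, a6}. Its neighbourhood is {q2}, so |N(S)| = 1 < |S| = 2.
No single vertex violates Hall's condition since each has at least one neighbour, so 2 is the minimum.

2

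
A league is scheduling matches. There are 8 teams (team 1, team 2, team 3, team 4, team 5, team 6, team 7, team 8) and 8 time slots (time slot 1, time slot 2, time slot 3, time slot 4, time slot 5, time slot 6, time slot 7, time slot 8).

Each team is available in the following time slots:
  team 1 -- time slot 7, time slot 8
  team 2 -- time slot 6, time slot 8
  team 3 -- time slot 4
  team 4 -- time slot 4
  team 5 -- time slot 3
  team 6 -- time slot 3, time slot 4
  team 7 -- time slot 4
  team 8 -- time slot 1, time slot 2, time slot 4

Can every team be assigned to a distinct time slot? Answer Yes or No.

The set {team 3, team 4, team 5, team 6, team 7} has only 2 neighbours ({time slot 3, time slot 4}), so by Hall's theorem at most 5 of the 8 teams can be matched.
Hence no matching covers every team.

No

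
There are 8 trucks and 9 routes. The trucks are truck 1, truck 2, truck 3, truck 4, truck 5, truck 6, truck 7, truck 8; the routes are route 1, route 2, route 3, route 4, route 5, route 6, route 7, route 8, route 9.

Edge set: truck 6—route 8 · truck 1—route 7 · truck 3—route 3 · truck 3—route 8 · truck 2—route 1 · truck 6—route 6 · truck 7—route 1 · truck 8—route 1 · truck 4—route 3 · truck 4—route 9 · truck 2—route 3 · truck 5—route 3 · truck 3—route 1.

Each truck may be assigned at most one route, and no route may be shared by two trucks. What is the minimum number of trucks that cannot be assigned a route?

2

For example, pair truck 1-route 7, truck 2-route 1, truck 3-route 8, truck 4-route 9, truck 5-route 3, truck 6-route 6.
The set {truck 2, truck 5, truck 7, truck 8} has only 2 neighbours ({route 1, route 3}), so by Hall's theorem at most 6 of the 8 trucks can be matched.
That matches 6 of the 8, leaving 2 unmatched; no matching can do better.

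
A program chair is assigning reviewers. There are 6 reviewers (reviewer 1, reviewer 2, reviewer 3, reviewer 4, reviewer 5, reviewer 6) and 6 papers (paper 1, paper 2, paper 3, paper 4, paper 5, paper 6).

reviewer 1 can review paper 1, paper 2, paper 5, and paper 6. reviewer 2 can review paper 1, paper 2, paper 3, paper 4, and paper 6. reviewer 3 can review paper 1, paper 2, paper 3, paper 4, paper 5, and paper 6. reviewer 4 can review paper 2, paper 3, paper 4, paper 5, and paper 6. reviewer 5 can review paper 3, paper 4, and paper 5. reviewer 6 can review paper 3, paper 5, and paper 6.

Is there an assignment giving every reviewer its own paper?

Yes

For example, pair reviewer 1-paper 1, reviewer 2-paper 4, reviewer 3-paper 5, reviewer 4-paper 2, reviewer 5-paper 3, reviewer 6-paper 6.
Every reviewer is matched, so this is a perfect matching.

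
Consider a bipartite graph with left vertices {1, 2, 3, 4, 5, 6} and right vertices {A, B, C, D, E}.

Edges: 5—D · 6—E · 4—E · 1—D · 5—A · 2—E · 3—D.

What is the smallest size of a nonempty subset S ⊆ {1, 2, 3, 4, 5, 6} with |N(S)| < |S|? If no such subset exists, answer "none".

2

Take S = {1, 3}. Its neighbourhood is {D}, so |N(S)| = 1 < |S| = 2.
No single vertex violates Hall's condition since each has at least one neighbour, so 2 is the minimum.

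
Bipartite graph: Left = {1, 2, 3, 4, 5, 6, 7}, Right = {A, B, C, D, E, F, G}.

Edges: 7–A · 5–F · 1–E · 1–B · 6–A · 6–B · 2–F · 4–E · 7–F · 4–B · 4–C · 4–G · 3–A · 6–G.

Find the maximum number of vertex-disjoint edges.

A valid assignment of size 5: 1→E, 2→F, 3→A, 4→C, 6→B.
The set {2, 3, 5, 7} has only 2 neighbours ({A, F}), so by Hall's theorem at most 5 of the 7 left vertices can be matched.

5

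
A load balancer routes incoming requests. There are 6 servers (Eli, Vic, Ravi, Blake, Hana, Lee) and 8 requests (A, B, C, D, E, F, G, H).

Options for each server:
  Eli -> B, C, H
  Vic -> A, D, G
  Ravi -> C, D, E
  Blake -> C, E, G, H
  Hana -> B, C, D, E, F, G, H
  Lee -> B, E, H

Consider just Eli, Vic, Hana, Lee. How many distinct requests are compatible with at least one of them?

The union of neighbours of {Eli, Vic, Hana, Lee} is {A, B, C, D, E, F, G, H}, which has 8 elements.
Since |N(S)| = 8 ≥ |S| = 4, Hall's condition holds for this subset.

8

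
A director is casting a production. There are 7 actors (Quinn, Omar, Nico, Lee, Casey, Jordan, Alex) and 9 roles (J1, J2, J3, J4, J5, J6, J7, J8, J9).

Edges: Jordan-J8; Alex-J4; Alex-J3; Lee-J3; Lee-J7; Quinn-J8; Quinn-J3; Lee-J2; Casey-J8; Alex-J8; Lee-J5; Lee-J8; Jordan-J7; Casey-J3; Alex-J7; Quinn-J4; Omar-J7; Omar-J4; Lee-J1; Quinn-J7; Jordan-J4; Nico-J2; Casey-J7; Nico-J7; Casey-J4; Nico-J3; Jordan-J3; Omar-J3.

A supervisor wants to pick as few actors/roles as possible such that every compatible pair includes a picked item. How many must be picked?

6

{Nico, Lee, J3, J4, J7, J8} is a vertex cover of size 6: every edge has an endpoint in this set.
No smaller cover exists because Quinn–J8, Omar–J4, Nico–J2, Lee–J1, Casey–J7, Jordan–J3 is a matching of size 6, and a cover must include an endpoint of each of these disjoint edges (König's theorem).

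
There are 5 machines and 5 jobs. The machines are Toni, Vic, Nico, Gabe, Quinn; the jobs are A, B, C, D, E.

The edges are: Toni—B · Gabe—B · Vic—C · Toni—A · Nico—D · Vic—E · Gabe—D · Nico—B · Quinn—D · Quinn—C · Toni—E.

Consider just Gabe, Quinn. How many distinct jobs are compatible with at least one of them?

3

The union of neighbours of {Gabe, Quinn} is {B, C, D}, which has 3 elements.
Since |N(S)| = 3 ≥ |S| = 2, Hall's condition holds for this subset.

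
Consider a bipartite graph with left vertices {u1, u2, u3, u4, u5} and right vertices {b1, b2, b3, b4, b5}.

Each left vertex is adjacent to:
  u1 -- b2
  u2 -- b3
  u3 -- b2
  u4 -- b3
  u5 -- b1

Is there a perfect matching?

No

The set {u1, u2, u3, u4} has only 2 neighbours ({b2, b3}), so by Hall's theorem at most 3 of the 5 left vertices can be matched.
Hence no matching covers every left vertex.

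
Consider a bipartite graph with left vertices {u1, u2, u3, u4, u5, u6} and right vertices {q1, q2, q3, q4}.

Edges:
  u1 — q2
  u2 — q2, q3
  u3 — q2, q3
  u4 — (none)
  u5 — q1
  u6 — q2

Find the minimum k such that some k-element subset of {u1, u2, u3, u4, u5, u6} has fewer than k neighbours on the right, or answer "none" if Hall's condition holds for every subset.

Take S = {u4}. Its neighbourhood is {}, so |N(S)| = 0 < |S| = 1.

1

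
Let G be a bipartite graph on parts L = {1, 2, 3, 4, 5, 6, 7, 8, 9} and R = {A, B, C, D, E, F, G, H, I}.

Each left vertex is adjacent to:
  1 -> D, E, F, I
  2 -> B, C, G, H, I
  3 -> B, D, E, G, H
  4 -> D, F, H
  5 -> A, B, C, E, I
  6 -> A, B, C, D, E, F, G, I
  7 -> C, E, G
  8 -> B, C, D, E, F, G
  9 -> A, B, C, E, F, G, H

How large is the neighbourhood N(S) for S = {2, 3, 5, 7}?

8

The union of neighbours of {2, 3, 5, 7} is {A, B, C, D, E, G, H, I}, which has 8 elements.
Since |N(S)| = 8 ≥ |S| = 4, Hall's condition holds for this subset.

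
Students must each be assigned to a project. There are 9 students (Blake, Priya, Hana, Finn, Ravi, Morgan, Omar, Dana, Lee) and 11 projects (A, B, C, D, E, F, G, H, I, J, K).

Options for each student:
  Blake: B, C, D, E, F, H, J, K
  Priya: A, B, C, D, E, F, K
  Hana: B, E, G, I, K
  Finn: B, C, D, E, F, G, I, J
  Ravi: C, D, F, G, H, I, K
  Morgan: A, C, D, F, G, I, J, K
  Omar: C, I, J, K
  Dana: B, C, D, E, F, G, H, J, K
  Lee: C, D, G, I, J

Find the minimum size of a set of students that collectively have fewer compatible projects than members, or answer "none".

A matching saturating every student exists, for instance Blake→H, Priya→K, Hana→E, Finn→B, Ravi→F, Morgan→A, Omar→C, Dana→G, Lee→J.
By Hall's marriage theorem, this means |N(S)| ≥ |S| for every subset S, so no violating subset exists.

none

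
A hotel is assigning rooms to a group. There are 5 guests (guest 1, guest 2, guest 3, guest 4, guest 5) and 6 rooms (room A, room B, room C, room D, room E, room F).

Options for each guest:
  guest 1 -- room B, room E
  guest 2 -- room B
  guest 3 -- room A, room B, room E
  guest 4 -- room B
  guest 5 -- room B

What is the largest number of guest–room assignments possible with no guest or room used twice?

One maximum matching: guest 1–room E, guest 2–room B, guest 3–room A.
The set {guest 2, guest 4, guest 5} has only 1 neighbour ({room B}), so by Hall's theorem at most 3 of the 5 guests can be matched.

3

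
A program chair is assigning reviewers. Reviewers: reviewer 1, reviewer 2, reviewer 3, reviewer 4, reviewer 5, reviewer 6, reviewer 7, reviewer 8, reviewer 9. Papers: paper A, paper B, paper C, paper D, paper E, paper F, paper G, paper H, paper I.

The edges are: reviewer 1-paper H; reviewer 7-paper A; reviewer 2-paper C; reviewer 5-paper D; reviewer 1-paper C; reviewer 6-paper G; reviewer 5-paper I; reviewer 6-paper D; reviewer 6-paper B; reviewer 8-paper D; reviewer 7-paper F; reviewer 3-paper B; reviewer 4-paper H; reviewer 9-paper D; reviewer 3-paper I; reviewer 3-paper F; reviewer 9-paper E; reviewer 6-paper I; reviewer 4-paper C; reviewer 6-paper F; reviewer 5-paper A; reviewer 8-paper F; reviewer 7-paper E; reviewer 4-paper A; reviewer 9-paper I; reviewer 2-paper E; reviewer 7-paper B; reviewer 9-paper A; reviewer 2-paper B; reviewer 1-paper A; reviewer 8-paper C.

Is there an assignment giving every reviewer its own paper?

Yes

One maximum matching: reviewer 1–paper A, reviewer 2–paper B, reviewer 3–paper F, reviewer 4–paper H, reviewer 5–paper D, reviewer 6–paper G, reviewer 7–paper E, reviewer 8–paper C, reviewer 9–paper I.
All 9 reviewers are covered.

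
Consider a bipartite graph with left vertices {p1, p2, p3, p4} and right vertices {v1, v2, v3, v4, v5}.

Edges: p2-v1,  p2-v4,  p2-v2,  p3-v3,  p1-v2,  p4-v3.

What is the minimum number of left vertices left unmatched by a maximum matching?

1

For example, pair p1→v2, p2→v1, p3→v3.
The set {p3, p4} has only 1 neighbour ({v3}), so by Hall's theorem at most 3 of the 4 left vertices can be matched.
That matches 3 of the 4, leaving 1 unmatched; no matching can do better.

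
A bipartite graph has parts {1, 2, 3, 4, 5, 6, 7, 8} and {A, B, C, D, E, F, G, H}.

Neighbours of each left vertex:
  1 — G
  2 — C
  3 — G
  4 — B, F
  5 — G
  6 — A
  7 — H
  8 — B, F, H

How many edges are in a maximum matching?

A valid assignment of size 6: 1→G, 2→C, 4→F, 6→A, 7→H, 8→B.
The set {1, 3, 5} has only 1 neighbour ({G}), so by Hall's theorem at most 6 of the 8 left vertices can be matched.

6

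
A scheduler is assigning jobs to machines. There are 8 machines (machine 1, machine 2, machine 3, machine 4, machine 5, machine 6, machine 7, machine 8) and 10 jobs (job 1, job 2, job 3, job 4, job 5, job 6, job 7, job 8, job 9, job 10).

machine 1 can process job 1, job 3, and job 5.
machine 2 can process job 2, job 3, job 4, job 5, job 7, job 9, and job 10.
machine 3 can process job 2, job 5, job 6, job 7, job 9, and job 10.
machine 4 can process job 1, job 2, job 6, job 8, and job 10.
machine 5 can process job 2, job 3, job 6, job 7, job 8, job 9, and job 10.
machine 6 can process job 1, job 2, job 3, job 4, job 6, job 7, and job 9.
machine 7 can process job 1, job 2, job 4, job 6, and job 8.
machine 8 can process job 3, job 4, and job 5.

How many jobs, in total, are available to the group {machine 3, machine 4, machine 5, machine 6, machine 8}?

10

The union of neighbours of {machine 3, machine 4, machine 5, machine 6, machine 8} is {job 1, job 2, job 3, job 4, job 5, job 6, job 7, job 8, job 9, job 10}, which has 10 elements.
Since |N(S)| = 10 ≥ |S| = 5, Hall's condition holds for this subset.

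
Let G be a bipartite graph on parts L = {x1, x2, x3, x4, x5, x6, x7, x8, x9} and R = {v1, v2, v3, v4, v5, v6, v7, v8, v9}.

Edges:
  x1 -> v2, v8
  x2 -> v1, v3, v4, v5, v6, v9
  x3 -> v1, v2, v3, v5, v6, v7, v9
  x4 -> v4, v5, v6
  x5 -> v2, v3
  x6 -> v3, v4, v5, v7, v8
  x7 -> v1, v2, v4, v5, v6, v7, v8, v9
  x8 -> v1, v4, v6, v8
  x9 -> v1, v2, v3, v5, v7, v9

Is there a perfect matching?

One maximum matching: x1-v8, x2-v9, x3-v6, x4-v5, x5-v2, x6-v7, x7-v4, x8-v1, x9-v3.
All 9 left vertices are covered.

Yes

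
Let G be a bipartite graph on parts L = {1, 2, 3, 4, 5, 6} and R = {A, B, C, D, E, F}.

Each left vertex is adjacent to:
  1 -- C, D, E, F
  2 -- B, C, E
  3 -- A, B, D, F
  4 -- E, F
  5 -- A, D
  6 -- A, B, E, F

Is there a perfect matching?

Yes

A valid assignment of size 6: 1-C, 2-E, 3-D, 4-F, 5-A, 6-B.
Every left vertex is matched, so this is a perfect matching.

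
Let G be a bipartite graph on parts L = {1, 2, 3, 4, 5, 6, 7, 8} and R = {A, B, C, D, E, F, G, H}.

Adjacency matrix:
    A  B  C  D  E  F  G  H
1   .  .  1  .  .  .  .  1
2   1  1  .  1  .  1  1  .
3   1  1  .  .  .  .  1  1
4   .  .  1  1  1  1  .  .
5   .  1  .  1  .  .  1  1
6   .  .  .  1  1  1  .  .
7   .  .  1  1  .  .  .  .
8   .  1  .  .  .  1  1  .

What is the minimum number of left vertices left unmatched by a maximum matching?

For example, pair 1→C, 2→A, 3→H, 4→F, 5→G, 6→E, 7→D, 8→B.
All 8 left vertices are matched, so no larger matching exists.
That matches 8 of the 8, leaving 0 unmatched; no matching can do better.

0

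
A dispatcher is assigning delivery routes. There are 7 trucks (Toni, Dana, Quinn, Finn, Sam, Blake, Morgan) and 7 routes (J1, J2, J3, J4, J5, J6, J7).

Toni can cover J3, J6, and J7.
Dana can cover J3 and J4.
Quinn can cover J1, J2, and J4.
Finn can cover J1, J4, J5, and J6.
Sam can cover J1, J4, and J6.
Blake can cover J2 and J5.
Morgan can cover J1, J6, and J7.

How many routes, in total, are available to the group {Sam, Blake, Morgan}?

The union of neighbours of {Sam, Blake, Morgan} is {J1, J2, J4, J5, J6, J7}, which has 6 elements.
Since |N(S)| = 6 ≥ |S| = 3, Hall's condition holds for this subset.

6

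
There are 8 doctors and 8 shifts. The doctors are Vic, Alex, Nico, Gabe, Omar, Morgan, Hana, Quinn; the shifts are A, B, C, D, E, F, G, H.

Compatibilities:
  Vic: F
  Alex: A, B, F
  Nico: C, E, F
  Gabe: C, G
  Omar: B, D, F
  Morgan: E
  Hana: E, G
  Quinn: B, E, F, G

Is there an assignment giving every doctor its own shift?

No

The set {Vic, Nico, Gabe, Morgan, Hana} has only 4 neighbours ({C, E, F, G}), so by Hall's theorem at most 7 of the 8 doctors can be matched.
Hence no matching covers every doctor.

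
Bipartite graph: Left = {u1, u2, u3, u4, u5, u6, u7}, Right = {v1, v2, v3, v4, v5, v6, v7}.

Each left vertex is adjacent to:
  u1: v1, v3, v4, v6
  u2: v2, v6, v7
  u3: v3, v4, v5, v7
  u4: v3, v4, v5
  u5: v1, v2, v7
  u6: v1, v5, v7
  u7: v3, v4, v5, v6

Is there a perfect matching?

A valid assignment of size 7: u1-v1, u2-v7, u3-v4, u4-v3, u5-v2, u6-v5, u7-v6.
All 7 left vertices are covered.

Yes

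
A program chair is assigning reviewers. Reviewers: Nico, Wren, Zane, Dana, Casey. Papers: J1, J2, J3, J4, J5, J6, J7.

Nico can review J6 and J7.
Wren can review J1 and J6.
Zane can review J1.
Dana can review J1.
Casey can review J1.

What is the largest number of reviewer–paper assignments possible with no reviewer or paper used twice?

For example, pair Nico–J7, Wren–J6, Zane–J1.
The set {Zane, Dana, Casey} has only 1 neighbour ({J1}), so by Hall's theorem at most 3 of the 5 reviewers can be matched.

3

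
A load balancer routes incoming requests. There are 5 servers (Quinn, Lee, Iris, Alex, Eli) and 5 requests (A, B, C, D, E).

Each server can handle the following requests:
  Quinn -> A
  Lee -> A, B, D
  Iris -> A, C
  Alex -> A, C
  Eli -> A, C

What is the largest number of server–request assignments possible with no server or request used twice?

For example, pair Quinn–A, Lee–B, Iris–C.
The set {Quinn, Iris, Alex, Eli} has only 2 neighbours ({A, C}), so by Hall's theorem at most 3 of the 5 servers can be matched.

3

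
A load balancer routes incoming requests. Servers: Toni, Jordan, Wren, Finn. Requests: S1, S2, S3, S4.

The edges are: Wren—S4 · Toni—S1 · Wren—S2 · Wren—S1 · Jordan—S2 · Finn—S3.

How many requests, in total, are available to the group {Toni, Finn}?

The union of neighbours of {Toni, Finn} is {S1, S3}, which has 2 elements.
Since |N(S)| = 2 ≥ |S| = 2, Hall's condition holds for this subset.

2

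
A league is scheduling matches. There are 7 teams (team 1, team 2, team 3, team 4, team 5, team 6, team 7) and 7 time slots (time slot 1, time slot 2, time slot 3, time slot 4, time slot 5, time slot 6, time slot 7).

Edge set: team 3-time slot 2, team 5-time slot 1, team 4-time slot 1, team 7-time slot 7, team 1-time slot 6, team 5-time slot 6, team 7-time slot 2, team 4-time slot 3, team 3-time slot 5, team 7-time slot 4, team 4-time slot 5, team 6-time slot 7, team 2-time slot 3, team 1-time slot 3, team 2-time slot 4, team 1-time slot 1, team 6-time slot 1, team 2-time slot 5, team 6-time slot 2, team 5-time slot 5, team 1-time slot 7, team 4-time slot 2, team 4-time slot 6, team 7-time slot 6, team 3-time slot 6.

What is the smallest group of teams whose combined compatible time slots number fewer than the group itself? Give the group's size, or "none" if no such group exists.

A matching saturating every team exists, for instance team 1→time slot 6, team 2→time slot 3, team 3→time slot 2, team 4→time slot 5, team 5→time slot 1, team 6→time slot 7, team 7→time slot 4.
By Hall's marriage theorem, this means |N(S)| ≥ |S| for every subset S, so no violating subset exists.

none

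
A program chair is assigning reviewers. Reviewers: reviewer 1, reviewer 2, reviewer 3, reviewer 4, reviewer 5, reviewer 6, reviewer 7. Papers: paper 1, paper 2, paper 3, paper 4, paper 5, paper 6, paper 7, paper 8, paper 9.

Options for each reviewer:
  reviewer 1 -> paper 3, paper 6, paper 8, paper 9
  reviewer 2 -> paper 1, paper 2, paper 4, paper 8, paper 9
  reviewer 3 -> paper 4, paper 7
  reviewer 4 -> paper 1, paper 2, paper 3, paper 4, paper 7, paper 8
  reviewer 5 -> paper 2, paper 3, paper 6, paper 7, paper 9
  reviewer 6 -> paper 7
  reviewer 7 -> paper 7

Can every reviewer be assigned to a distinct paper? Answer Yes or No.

The set {reviewer 6, reviewer 7} has only 1 neighbour ({paper 7}), so by Hall's theorem at most 6 of the 7 reviewers can be matched.
Hence no matching covers every reviewer.

No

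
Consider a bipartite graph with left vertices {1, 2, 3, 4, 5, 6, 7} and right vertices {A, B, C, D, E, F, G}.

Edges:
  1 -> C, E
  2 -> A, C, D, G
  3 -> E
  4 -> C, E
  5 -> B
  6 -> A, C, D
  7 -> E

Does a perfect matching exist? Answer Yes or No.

No

The set {1, 3, 4, 7} has only 2 neighbours ({C, E}), so by Hall's theorem at most 5 of the 7 left vertices can be matched.
Hence no matching covers every left vertex.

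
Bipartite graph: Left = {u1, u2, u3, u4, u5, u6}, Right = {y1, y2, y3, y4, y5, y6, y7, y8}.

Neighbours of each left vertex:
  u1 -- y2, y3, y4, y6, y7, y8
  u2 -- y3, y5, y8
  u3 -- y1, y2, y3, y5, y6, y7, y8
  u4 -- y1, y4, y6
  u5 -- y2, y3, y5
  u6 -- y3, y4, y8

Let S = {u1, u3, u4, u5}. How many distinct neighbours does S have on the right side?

8

The union of neighbours of {u1, u3, u4, u5} is {y1, y2, y3, y4, y5, y6, y7, y8}, which has 8 elements.
Since |N(S)| = 8 ≥ |S| = 4, Hall's condition holds for this subset.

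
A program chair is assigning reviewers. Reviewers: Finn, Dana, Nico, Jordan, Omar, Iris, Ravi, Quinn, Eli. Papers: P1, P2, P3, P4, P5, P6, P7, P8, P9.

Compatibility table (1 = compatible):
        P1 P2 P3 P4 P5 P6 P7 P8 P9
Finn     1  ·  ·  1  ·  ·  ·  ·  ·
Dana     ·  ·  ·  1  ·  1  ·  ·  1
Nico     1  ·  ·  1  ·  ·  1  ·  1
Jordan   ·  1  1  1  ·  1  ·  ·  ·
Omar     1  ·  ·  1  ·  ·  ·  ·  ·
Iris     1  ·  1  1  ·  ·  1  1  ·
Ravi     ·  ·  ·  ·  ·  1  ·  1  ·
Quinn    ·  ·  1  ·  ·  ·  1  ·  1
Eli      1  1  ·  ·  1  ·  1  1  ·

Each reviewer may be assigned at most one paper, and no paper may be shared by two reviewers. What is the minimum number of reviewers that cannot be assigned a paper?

0

A valid assignment of size 9: Finn–P4, Dana–P6, Nico–P7, Jordan–P2, Omar–P1, Iris–P3, Ravi–P8, Quinn–P9, Eli–P5.
This saturates every reviewer, so 9 is the maximum.
That matches 9 of the 9, leaving 0 unmatched; no matching can do better.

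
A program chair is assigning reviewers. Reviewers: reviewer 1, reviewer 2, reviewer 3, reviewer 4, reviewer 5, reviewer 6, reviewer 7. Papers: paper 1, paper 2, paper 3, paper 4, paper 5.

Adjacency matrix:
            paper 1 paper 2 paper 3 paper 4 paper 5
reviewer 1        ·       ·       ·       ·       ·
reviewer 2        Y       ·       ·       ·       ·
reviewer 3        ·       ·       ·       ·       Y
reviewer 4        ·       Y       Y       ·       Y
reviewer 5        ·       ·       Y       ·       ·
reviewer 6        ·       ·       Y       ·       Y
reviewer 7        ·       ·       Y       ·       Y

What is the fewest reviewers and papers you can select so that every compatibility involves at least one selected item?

4

The 4 edges reviewer 2–paper 1, reviewer 3–paper 5, reviewer 4–paper 2, reviewer 5–paper 3 form a matching, so any vertex cover needs at least 4 vertices (one per matched edge).
Conversely {reviewer 2, reviewer 4, paper 3, paper 5} meets every edge and has exactly 4 vertices, so 4 is optimal.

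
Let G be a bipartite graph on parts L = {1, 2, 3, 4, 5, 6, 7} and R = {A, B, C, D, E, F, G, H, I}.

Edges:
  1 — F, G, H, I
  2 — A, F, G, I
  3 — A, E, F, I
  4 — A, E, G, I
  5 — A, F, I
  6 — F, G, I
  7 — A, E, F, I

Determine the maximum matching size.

6

One maximum matching: 1→H, 2→G, 3→I, 4→E, 5→A, 6→F.
The set {2, 3, 4, 5, 6, 7} has only 5 neighbours ({A, E, F, G, I}), so by Hall's theorem at most 6 of the 7 left vertices can be matched.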